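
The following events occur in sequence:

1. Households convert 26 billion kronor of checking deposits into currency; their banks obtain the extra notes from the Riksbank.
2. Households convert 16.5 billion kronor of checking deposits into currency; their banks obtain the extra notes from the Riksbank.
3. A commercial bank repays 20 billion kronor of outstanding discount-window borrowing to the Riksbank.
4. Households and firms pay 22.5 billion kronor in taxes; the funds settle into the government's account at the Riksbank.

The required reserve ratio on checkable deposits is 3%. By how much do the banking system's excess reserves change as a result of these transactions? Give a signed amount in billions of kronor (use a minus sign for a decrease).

Currency withdrawal 26 billion kronor: reserves −26B, deposits −26B.
Currency withdrawal 16.5 billion kronor: reserves −16.5B, deposits −16.5B.
Discount-window repayment 20 billion kronor: reserves −20B, deposits 0.
Government account inflow 22.5 billion kronor: reserves −22.5B, deposits −22.5B.
Totals: Δreserves = −85B, Δdeposits = −65B.
Δrequired reserves = 3% × −65B = −1.95B.
Δexcess reserves = Δreserves − Δrequired = −85B − (−1.95B) = -83.05 billion.

-83.05 billion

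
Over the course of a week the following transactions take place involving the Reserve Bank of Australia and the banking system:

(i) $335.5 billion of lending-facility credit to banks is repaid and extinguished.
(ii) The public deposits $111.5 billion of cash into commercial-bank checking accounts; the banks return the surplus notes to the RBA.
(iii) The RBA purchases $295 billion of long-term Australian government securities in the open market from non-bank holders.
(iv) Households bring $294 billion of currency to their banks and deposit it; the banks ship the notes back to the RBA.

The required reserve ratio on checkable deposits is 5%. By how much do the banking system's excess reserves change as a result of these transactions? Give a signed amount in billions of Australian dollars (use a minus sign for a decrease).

Discount-window repayment $335.5 billion: reserves −$335.5B, deposits 0.
Currency deposit $111.5 billion: reserves +$111.5B, deposits +$111.5B.
Asset purchase (from non-banks) $295 billion: reserves +$295B, deposits +$295B.
Currency deposit $294 billion: reserves +$294B, deposits +$294B.
Totals: Δreserves = +$365B, Δdeposits = +$700.5B.
Δrequired reserves = 5% × +$700.5B = +$35.025B.
Δexcess reserves = Δreserves − Δrequired = +$365B − (+$35.025B) = +$329.975 billion.

+$329.975 billion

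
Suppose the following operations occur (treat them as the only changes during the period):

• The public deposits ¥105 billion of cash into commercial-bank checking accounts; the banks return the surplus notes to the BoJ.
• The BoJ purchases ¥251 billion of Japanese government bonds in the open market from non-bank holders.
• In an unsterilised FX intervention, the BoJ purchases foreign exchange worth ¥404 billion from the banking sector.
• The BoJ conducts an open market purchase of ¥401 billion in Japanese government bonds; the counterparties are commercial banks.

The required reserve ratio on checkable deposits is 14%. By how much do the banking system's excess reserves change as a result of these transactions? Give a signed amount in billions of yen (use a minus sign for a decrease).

Currency deposit ¥105 billion: reserves +¥105B, deposits +¥105B.
Asset purchase (from non-banks) ¥251 billion: reserves +¥251B, deposits +¥251B.
FX purchase ¥404 billion: reserves +¥404B, deposits 0.
OMO purchase (from banks) ¥401 billion: reserves +¥401B, deposits 0.
Totals: Δreserves = +¥1161B, Δdeposits = +¥356B.
Δrequired reserves = 14% × +¥356B = +¥49.84B.
Δexcess reserves = Δreserves − Δrequired = +¥1161B − (+¥49.84B) = +¥1111.16 billion.

+¥1111.16 billion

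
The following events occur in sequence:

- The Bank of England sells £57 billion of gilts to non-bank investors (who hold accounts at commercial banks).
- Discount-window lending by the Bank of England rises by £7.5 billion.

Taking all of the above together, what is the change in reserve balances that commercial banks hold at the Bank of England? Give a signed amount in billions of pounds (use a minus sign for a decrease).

Bank of England balance sheet:
  Assets:      Securities −£57B, Loans to banks +£7.5B
  Liabilities: Bank reserves −£49.5B
Commercial banking system:
  Assets:      Reserves at CB −£49.5B
  Liabilities: Checkable deposits −£57B, Borrowings from CB +£7.5B
So the change in reserve balances that commercial banks hold at the Bank of England is -£49.5 billion.

-£49.5 billion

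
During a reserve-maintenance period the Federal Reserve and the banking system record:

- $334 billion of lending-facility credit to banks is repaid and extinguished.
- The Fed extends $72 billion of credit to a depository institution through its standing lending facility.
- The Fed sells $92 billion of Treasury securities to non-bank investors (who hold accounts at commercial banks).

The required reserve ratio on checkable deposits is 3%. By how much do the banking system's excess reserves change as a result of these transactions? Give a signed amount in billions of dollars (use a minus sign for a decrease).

-$351.24 billion

Discount-window repayment $334 billion: reserves −$334B, deposits 0.
Discount-window loan $72 billion: reserves +$72B, deposits 0.
Asset sale (to non-banks) $92 billion: reserves −$92B, deposits −$92B.
Totals: Δreserves = −$354B, Δdeposits = −$92B.
Δrequired reserves = 3% × −$92B = −$2.76B.
Δexcess reserves = Δreserves − Δrequired = −$354B − (−$2.76B) = -$351.24 billion.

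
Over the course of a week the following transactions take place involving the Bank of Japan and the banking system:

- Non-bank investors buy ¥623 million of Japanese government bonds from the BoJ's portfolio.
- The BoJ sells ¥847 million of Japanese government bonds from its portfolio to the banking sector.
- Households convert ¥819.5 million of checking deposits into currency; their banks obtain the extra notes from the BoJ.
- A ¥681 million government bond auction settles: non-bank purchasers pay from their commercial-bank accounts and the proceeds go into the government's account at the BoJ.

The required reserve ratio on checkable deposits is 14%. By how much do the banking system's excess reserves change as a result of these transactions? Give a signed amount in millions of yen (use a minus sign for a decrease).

-¥2673.21 million

Asset sale (to non-banks) ¥623 million: reserves −¥623M, deposits −¥623M.
OMO sale (to banks) ¥847 million: reserves −¥847M, deposits 0.
Currency withdrawal ¥819.5 million: reserves −¥819.5M, deposits −¥819.5M.
Government account inflow ¥681 million: reserves −¥681M, deposits −¥681M.
Totals: Δreserves = −¥2970.5M, Δdeposits = −¥2123.5M.
Δrequired reserves = 14% × −¥2123.5M = −¥297.29M.
Δexcess reserves = Δreserves − Δrequired = −¥2970.5M − (−¥297.29M) = -¥2673.21 million.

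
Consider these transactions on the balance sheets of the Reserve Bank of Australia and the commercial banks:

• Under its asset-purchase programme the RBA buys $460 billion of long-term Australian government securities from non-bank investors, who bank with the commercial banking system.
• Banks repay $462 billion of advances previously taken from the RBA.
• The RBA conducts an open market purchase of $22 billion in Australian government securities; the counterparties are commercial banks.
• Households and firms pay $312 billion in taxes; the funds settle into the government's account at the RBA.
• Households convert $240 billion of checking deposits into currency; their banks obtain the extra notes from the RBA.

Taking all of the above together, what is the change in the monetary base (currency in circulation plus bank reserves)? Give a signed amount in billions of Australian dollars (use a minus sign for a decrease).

Asset purchase (from non-banks) $460 billion: RBA balance sheet expands → +$460B.
Discount-window repayment $462 billion: RBA balance sheet contracts → −$462B.
OMO purchase (from banks) $22 billion: RBA balance sheet expands → +$22B.
Government account inflow $312 billion: reserves shift to a non-base liability → −$312B.
Currency withdrawal $240 billion: just a shift between currency and reserves — both are base money → 0.
Net: 460 − 462 + 22 − 312 + 0 = -$292 billion.

-$292 billion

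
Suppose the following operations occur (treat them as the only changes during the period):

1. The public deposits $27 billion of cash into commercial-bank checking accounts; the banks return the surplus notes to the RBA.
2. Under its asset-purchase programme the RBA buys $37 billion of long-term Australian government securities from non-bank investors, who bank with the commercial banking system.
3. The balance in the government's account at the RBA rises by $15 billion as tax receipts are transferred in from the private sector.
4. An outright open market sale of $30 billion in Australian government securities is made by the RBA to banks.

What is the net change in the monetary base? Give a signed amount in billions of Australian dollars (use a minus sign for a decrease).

-$8 billion

Currency deposit $27 billion: just a shift between currency and reserves — both are base money → 0.
Asset purchase (from non-banks) $37 billion: RBA balance sheet expands → +$37B.
Government account inflow $15 billion: reserves shift to a non-base liability → −$15B.
OMO sale (to banks) $30 billion: RBA balance sheet contracts → −$30B.
Net: 0 + 37 − 15 − 30 = -$8 billion.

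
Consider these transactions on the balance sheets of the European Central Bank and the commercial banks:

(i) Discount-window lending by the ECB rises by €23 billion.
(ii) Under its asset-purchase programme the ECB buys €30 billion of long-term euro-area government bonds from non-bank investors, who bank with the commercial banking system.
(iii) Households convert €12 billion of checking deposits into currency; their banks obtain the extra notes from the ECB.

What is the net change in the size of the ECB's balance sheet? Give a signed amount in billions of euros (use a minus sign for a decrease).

+€53 billion

ECB balance sheet:
  Assets:      Securities +€30B, Loans to banks +€23B
  Liabilities: Bank reserves +€41B, Currency in circulation +€12B
Change in total ECB assets = +€53 billion.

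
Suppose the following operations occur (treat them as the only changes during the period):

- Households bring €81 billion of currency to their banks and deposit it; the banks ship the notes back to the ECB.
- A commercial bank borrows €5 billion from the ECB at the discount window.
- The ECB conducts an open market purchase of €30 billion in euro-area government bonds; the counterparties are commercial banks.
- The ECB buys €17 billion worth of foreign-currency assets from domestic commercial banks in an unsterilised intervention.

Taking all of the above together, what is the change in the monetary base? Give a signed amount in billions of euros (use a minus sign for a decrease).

ECB balance sheet:
  Assets:      Securities +€30B, Loans to banks +€5B, Foreign assets +€17B
  Liabilities: Bank reserves +€133B, Currency in circulation −€81B
Commercial banking system:
  Assets:      Reserves at CB +€133B, Securities −€30B, Foreign assets −€17B
  Liabilities: Checkable deposits +€81B, Borrowings from CB +€5B
Monetary base = currency + reserves: −€81B + (+€133B) = +€52 billion.

+€52 billion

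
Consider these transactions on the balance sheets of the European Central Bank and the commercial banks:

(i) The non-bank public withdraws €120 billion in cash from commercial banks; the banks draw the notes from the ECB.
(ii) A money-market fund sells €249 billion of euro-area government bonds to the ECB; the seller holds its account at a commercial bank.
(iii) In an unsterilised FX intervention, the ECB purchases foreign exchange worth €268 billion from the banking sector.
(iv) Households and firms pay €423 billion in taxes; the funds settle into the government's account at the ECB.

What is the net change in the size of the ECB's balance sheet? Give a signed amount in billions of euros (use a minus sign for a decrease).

ECB balance sheet:
  Assets:      Securities +€249B, Foreign assets +€268B
  Liabilities: Bank reserves −€26B, Currency in circulation +€120B, Government deposits +€423B
Commercial banking system:
  Assets:      Reserves at CB −€26B, Foreign assets −€268B
  Liabilities: Checkable deposits −€294B
Change in total ECB assets = +€517 billion.

+€517 billion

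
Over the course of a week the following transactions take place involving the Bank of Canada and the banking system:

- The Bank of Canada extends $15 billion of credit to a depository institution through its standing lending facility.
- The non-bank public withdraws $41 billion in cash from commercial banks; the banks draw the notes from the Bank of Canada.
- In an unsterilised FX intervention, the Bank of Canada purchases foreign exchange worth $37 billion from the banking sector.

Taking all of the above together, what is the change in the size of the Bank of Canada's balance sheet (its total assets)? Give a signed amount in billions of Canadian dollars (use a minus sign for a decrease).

Discount-window loan $15 billion: a Bank of Canada asset is acquired → +$15B.
Currency withdrawal $41 billion: only the composition of liabilities changes → 0.
FX purchase $37 billion: a Bank of Canada asset is acquired → +$37B.
Net: 15 + 0 + 37 = +$52 billion.

+$52 billion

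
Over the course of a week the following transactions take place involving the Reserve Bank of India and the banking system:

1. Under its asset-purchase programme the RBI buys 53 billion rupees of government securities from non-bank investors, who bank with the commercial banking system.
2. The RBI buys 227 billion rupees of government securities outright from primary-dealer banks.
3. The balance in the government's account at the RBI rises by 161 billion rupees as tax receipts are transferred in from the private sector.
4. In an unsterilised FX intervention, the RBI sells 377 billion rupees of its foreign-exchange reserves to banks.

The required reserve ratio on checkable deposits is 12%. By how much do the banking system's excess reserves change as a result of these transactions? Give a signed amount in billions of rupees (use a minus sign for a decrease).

Asset purchase (from non-banks) 53 billion rupees: reserves +53B, deposits +53B.
OMO purchase (from banks) 227 billion rupees: reserves +227B, deposits 0.
Government account inflow 161 billion rupees: reserves −161B, deposits −161B.
FX sale 377 billion rupees: reserves −377B, deposits 0.
Totals: Δreserves = −258B, Δdeposits = −108B.
Δrequired reserves = 12% × −108B = −12.96B.
Δexcess reserves = Δreserves − Δrequired = −258B − (−12.96B) = -245.04 billion.

-245.04 billion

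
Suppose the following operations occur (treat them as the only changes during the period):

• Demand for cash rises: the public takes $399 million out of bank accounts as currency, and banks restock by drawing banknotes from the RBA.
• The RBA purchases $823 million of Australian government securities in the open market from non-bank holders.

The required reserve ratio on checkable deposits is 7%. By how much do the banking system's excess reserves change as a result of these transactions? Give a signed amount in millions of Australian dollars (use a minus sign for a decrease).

+$394.32 million

Currency withdrawal $399 million: reserves −$399M, deposits −$399M.
Asset purchase (from non-banks) $823 million: reserves +$823M, deposits +$823M.
Totals: Δreserves = +$424M, Δdeposits = +$424M.
Δrequired reserves = 7% × +$424M = +$29.68M.
Δexcess reserves = Δreserves − Δrequired = +$424M − (+$29.68M) = +$394.32 million.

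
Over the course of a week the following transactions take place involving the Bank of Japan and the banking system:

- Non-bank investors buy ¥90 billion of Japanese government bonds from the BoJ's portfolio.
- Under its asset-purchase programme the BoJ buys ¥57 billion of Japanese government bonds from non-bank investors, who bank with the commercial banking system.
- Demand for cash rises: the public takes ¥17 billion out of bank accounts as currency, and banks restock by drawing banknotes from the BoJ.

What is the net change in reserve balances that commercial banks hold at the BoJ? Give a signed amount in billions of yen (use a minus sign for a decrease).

Asset sale (to non-banks) ¥90 billion: the non-bank buyers' banks settle from reserves → −¥90B.
Asset purchase (from non-banks) ¥57 billion: the BoJ pays by crediting reserve accounts → +¥57B.
Currency withdrawal ¥17 billion: banks swap reserves for currency → −¥17B.
Net: −90 + 57 − 17 = -¥50 billion.

-¥50 billion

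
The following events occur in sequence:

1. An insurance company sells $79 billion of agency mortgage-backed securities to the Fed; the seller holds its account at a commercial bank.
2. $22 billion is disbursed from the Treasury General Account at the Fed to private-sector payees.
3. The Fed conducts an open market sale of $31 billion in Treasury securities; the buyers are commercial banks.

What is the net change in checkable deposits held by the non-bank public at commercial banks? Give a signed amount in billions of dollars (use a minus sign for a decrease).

Fed balance sheet:
  Assets:      Securities +$48B
  Liabilities: Bank reserves +$70B, Government deposits −$22B
Commercial banking system:
  Assets:      Reserves at CB +$70B, Securities +$31B
  Liabilities: Checkable deposits +$101B
So the change in checkable deposits held by the non-bank public at commercial banks is +$101 billion.

+$101 billion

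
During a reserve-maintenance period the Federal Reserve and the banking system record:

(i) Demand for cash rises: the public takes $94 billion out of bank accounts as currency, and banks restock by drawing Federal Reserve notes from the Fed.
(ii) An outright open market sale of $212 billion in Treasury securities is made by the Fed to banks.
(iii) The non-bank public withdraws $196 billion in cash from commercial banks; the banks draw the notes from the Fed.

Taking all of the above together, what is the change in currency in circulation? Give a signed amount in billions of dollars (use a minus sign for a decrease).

Fed balance sheet:
  Assets:      Securities −$212B
  Liabilities: Bank reserves −$502B, Currency in circulation +$290B
Commercial banking system:
  Assets:      Reserves at CB −$502B, Securities +$212B
  Liabilities: Checkable deposits −$290B
So the change in currency in circulation is +$290 billion.

+$290 billion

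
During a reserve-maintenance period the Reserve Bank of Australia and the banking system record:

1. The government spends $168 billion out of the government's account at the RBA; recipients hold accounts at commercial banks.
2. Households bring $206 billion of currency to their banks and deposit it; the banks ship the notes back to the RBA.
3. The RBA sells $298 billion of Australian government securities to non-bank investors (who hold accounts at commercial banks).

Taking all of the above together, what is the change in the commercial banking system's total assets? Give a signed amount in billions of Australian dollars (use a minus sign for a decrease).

+$76 billion

Government spending $168 billion: bank balance sheets expand → +$168B.
Currency deposit $206 billion: bank balance sheets expand → +$206B.
Asset sale (to non-banks) $298 billion: bank balance sheets shrink → −$298B.
Net: 168 + 206 − 298 = +$76 billion.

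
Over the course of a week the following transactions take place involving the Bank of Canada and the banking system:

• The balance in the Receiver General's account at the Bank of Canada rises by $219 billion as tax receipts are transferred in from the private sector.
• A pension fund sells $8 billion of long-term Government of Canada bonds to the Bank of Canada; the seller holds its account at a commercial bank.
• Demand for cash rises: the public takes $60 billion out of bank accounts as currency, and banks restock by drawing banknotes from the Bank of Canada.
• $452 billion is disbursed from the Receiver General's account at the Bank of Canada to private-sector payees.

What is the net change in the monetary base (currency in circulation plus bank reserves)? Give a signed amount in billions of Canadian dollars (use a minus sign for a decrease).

Bank of Canada balance sheet:
  Assets:      Securities +$8B
  Liabilities: Bank reserves +$181B, Currency in circulation +$60B, Government deposits −$233B
Monetary base = currency + reserves: +$60B + (+$181B) = +$241 billion.

+$241 billion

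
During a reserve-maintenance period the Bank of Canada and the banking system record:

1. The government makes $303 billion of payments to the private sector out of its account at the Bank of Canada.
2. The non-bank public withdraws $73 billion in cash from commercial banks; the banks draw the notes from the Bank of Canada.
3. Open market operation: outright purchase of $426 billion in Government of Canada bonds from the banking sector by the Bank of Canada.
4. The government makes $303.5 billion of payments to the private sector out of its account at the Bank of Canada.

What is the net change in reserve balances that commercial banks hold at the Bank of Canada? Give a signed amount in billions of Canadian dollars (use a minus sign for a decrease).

+$959.5 billion

Government spending $303 billion: government payments flow into bank reserve accounts → +$303B.
Currency withdrawal $73 billion: banks swap reserves for currency → −$73B.
OMO purchase (from banks) $426 billion: the Bank of Canada pays by crediting reserve accounts → +$426B.
Government spending $303.5 billion: government payments flow into bank reserve accounts → +$303.5B.
Net: 303 − 73 + 426 + 303.5 = +$959.5 billion.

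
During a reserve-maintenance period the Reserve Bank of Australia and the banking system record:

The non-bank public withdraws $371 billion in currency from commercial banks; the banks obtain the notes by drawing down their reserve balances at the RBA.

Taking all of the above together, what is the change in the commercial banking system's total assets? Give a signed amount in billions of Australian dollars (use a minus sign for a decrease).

-$371 billion

RBA balance sheet:
  Assets:      no change
  Liabilities: Bank reserves −$371B, Currency in circulation +$371B
Commercial banking system:
  Assets:      Reserves at CB −$371B
  Liabilities: Checkable deposits −$371B
Change in total bank assets = -$371 billion.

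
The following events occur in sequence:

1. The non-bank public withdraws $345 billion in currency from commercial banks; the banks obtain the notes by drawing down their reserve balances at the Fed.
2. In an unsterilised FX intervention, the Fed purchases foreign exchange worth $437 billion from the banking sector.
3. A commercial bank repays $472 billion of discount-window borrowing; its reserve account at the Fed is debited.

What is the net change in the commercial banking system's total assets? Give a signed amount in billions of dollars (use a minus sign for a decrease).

-$817 billion

Fed balance sheet:
  Assets:      Loans to banks −$472B, Foreign assets +$437B
  Liabilities: Bank reserves −$380B, Currency in circulation +$345B
Commercial banking system:
  Assets:      Reserves at CB −$380B, Foreign assets −$437B
  Liabilities: Checkable deposits −$345B, Borrowings from CB −$472B
Change in total bank assets = -$817 billion.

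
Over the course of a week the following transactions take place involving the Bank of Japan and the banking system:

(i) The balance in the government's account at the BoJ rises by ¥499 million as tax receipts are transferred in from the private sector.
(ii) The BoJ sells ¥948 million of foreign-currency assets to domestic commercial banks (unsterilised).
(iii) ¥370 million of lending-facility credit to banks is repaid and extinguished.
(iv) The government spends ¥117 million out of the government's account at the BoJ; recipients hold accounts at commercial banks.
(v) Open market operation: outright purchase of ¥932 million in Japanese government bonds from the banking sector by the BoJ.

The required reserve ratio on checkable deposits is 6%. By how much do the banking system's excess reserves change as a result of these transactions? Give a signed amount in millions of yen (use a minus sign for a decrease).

-¥745.08 million

Government account inflow ¥499 million: reserves −¥499M, deposits −¥499M.
FX sale ¥948 million: reserves −¥948M, deposits 0.
Discount-window repayment ¥370 million: reserves −¥370M, deposits 0.
Government spending ¥117 million: reserves +¥117M, deposits +¥117M.
OMO purchase (from banks) ¥932 million: reserves +¥932M, deposits 0.
Totals: Δreserves = −¥768M, Δdeposits = −¥382M.
Δrequired reserves = 6% × −¥382M = −¥22.92M.
Δexcess reserves = Δreserves − Δrequired = −¥768M − (−¥22.92M) = -¥745.08 million.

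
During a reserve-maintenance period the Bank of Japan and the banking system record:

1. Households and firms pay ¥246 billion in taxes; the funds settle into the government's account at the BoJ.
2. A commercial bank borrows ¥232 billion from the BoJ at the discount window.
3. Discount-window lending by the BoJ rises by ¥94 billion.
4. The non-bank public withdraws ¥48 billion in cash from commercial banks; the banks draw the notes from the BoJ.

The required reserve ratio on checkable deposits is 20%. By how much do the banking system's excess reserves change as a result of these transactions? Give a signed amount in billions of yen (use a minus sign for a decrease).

+¥90.8 billion

Government account inflow ¥246 billion: reserves −¥246B, deposits −¥246B.
Discount-window loan ¥232 billion: reserves +¥232B, deposits 0.
Discount-window loan ¥94 billion: reserves +¥94B, deposits 0.
Currency withdrawal ¥48 billion: reserves −¥48B, deposits −¥48B.
Totals: Δreserves = +¥32B, Δdeposits = −¥294B.
Δrequired reserves = 20% × −¥294B = −¥58.8B.
Δexcess reserves = Δreserves − Δrequired = +¥32B − (−¥58.8B) = +¥90.8 billion.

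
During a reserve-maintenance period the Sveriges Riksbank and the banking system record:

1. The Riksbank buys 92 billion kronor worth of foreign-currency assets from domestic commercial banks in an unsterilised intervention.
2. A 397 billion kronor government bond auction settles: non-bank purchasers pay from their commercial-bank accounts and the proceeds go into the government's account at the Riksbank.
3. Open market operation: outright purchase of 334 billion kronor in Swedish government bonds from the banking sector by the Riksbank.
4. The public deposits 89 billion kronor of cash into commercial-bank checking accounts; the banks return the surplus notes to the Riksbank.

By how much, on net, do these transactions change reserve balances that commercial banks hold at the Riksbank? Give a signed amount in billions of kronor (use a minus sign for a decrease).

+118 billion

Riksbank balance sheet:
  Assets:      Securities +334B, Foreign assets +92B
  Liabilities: Bank reserves +118B, Currency in circulation −89B, Government deposits +397B
So the change in reserve balances that commercial banks hold at the Riksbank is +118 billion.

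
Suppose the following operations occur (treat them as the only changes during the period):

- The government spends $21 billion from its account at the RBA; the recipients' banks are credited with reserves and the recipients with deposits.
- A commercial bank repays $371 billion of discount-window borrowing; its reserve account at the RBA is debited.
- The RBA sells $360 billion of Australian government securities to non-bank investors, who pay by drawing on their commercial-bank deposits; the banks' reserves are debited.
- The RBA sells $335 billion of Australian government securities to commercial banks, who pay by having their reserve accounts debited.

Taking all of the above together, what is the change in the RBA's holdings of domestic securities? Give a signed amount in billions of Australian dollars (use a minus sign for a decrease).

-$695 billion

Government spending $21 billion: the RBA's securities portfolio is untouched → 0.
Discount-window repayment $371 billion: the RBA's securities portfolio is untouched → 0.
Asset sale (to non-banks) $360 billion: securities removed from the RBA's portfolio → −$360B.
OMO sale (to banks) $335 billion: securities removed from the RBA's portfolio → −$335B.
Net: 0 + 0 − 360 − 335 = -$695 billion.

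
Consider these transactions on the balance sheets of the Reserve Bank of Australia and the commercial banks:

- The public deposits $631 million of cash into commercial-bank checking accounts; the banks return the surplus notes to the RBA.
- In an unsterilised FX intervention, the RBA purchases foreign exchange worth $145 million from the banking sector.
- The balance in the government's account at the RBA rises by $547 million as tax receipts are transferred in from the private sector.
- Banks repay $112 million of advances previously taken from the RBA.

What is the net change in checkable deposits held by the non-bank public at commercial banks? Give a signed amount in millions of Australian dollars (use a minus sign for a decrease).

Currency deposit $631 million: non-bank counterparties' bank balances rise → +$631M.
FX purchase $145 million: the counterparty is a bank, so public deposits are unchanged → 0.
Government account inflow $547 million: non-bank counterparties' bank balances fall → −$547M.
Discount-window repayment $112 million: the counterparty is a bank, so public deposits are unchanged → 0.
Net: 631 + 0 − 547 + 0 = +$84 million.

+$84 million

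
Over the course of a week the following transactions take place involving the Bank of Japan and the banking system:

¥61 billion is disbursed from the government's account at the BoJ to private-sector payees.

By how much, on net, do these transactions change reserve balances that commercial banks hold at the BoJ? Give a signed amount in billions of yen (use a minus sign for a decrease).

Government spending ¥61 billion: government payments flow into bank reserve accounts → +¥61B.

+¥61 billion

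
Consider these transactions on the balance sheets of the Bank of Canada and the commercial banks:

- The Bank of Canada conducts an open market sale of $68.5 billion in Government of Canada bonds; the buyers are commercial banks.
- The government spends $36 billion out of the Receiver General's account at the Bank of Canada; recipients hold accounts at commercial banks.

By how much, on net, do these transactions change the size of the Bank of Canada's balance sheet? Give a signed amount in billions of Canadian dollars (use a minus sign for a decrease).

-$68.5 billion

OMO sale (to banks) $68.5 billion: a Bank of Canada asset is shed → −$68.5B.
Government spending $36 billion: only the composition of liabilities changes → 0.
Net: −68.5 + 0 = -$68.5 billion.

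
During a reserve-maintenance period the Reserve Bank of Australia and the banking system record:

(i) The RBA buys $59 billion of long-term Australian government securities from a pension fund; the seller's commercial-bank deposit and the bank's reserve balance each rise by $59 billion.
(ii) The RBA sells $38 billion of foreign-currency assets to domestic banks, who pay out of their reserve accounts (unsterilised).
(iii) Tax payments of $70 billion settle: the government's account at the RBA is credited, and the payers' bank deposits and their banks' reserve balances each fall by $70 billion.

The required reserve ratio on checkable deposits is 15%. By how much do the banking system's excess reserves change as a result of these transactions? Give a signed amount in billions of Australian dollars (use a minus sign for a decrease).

-$47.35 billion

Asset purchase (from non-banks) $59 billion: reserves +$59B, deposits +$59B.
FX sale $38 billion: reserves −$38B, deposits 0.
Government account inflow $70 billion: reserves −$70B, deposits −$70B.
Totals: Δreserves = −$49B, Δdeposits = −$11B.
Δrequired reserves = 15% × −$11B = −$1.65B.
Δexcess reserves = Δreserves − Δrequired = −$49B − (−$1.65B) = -$47.35 billion.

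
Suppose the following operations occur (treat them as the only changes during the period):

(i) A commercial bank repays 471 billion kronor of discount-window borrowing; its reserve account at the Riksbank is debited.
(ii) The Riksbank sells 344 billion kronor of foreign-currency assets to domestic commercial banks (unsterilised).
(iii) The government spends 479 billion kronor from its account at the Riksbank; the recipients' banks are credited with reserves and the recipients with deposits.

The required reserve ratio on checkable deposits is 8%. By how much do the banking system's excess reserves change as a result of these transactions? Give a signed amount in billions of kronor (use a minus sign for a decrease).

-374.32 billion

Discount-window repayment 471 billion kronor: reserves −471B, deposits 0.
FX sale 344 billion kronor: reserves −344B, deposits 0.
Government spending 479 billion kronor: reserves +479B, deposits +479B.
Totals: Δreserves = −336B, Δdeposits = +479B.
Δrequired reserves = 8% × +479B = +38.32B.
Δexcess reserves = Δreserves − Δrequired = −336B − (+38.32B) = -374.32 billion.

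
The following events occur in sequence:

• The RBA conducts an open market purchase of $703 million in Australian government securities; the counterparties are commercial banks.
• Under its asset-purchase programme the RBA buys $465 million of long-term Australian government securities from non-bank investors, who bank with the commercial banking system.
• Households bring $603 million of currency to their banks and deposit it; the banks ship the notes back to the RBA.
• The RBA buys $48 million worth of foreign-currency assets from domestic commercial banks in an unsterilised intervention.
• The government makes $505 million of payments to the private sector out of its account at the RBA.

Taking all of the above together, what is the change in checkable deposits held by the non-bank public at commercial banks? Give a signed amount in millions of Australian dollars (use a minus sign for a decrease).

RBA balance sheet:
  Assets:      Securities +$1168M, Foreign assets +$48M
  Liabilities: Bank reserves +$2324M, Currency in circulation −$603M, Government deposits −$505M
Commercial banking system:
  Assets:      Reserves at CB +$2324M, Securities −$703M, Foreign assets −$48M
  Liabilities: Checkable deposits +$1573M
So the change in checkable deposits held by the non-bank public at commercial banks is +$1573 million.

+$1573 million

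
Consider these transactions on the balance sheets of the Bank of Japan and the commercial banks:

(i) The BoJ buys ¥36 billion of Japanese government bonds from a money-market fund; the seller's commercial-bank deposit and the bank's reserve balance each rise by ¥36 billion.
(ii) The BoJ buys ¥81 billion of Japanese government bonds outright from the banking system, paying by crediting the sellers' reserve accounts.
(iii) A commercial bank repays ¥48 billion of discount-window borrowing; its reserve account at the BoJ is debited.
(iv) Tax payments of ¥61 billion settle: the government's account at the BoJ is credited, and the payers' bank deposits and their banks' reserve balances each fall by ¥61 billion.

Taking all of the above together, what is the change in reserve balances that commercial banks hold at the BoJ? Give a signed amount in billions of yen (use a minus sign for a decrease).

+¥8 billion

BoJ balance sheet:
  Assets:      Securities +¥117B, Loans to banks −¥48B
  Liabilities: Bank reserves +¥8B, Government deposits +¥61B
So the change in reserve balances that commercial banks hold at the BoJ is +¥8 billion.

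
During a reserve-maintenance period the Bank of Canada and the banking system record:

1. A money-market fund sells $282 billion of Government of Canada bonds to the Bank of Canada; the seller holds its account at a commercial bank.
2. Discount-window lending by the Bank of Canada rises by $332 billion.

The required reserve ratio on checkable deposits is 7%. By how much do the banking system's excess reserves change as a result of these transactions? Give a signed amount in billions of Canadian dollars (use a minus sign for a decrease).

Asset purchase (from non-banks) $282 billion: reserves +$282B, deposits +$282B.
Discount-window loan $332 billion: reserves +$332B, deposits 0.
Totals: Δreserves = +$614B, Δdeposits = +$282B.
Δrequired reserves = 7% × +$282B = +$19.74B.
Δexcess reserves = Δreserves − Δrequired = +$614B − (+$19.74B) = +$594.26 billion.

+$594.26 billion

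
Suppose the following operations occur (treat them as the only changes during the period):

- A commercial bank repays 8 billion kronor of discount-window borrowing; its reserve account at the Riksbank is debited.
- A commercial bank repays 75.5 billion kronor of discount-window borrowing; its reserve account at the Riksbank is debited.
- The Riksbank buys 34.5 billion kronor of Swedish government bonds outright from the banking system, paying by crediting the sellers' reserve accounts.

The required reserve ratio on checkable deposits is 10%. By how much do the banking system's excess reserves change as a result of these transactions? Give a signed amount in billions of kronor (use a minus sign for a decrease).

Discount-window repayment 8 billion kronor: reserves −8B, deposits 0.
Discount-window repayment 75.5 billion kronor: reserves −75.5B, deposits 0.
OMO purchase (from banks) 34.5 billion kronor: reserves +34.5B, deposits 0.
Totals: Δreserves = −49B, Δdeposits = 0.
Δrequired reserves = 10% × 0 = 0.
Δexcess reserves = Δreserves − Δrequired = −49B − (0) = -49 billion.

-49 billion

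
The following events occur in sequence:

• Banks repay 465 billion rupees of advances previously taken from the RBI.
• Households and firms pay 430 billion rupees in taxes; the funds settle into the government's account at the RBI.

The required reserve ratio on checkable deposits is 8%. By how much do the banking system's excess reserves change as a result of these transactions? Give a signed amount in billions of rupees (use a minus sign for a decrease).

-860.6 billion

Discount-window repayment 465 billion rupees: reserves −465B, deposits 0.
Government account inflow 430 billion rupees: reserves −430B, deposits −430B.
Totals: Δreserves = −895B, Δdeposits = −430B.
Δrequired reserves = 8% × −430B = −34.4B.
Δexcess reserves = Δreserves − Δrequired = −895B − (−34.4B) = -860.6 billion.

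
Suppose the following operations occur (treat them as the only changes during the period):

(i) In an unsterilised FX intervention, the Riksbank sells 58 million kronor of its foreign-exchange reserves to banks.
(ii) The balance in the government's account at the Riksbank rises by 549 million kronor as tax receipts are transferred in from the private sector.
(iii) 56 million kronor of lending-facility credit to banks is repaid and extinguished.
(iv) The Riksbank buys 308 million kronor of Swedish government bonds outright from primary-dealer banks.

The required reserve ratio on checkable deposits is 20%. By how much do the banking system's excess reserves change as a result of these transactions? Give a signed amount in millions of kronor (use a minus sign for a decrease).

FX sale 58 million kronor: reserves −58M, deposits 0.
Government account inflow 549 million kronor: reserves −549M, deposits −549M.
Discount-window repayment 56 million kronor: reserves −56M, deposits 0.
OMO purchase (from banks) 308 million kronor: reserves +308M, deposits 0.
Totals: Δreserves = −355M, Δdeposits = −549M.
Δrequired reserves = 20% × −549M = −109.8M.
Δexcess reserves = Δreserves − Δrequired = −355M − (−109.8M) = -245.2 million.

-245.2 million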